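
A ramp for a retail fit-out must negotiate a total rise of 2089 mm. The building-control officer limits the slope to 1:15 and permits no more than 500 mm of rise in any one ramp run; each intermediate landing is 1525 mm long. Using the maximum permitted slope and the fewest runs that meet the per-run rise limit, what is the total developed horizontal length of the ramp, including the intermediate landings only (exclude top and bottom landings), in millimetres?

37435 mm

At most 500 each: 2089/500 = 4.18, giving 5 ramp runs. That means 4 intermediate landings.
Ramp run (horizontal) at 1:15: 2089 × 15 = 31335 mm.
Intermediate landings: 4 × 1525 = 6100 mm.
Developed length = 31335 + 6100 = 37435 mm.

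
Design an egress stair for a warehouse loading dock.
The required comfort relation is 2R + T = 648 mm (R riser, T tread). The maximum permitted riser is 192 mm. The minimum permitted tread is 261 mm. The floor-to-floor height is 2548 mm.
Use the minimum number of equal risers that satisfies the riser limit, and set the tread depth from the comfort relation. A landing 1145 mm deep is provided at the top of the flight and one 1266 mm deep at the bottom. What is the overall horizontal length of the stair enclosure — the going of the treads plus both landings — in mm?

6103 mm

⌈2548/192⌉ = 14 risers.
Each riser is 2548/14 = 182 mm (≤ 192 mm).
From 2R + T = 648: T = 648 − 364 = 284 mm.
Going = (14 − 1) × 284 = 3692 mm.
Enclosure = 3692 + 1145 + 1266 = 6103 mm.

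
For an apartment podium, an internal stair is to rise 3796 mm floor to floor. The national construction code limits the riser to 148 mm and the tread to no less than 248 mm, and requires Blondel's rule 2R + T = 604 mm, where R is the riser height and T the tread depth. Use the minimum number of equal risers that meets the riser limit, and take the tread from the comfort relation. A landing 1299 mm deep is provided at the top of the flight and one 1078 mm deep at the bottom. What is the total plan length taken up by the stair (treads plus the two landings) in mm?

10177 mm

3796 / 148 = 25.649 → round up to 26 risers.
R = 3796 ÷ 26 = 146 mm.
Tread T = 604 − 2 × 146 = 312 mm (≥ 248 mm).
26 risers give 25 treads; going = 25 × 312 = 7800 mm.
Add landings: 7800 + 1299 + 1078 = 10177 mm.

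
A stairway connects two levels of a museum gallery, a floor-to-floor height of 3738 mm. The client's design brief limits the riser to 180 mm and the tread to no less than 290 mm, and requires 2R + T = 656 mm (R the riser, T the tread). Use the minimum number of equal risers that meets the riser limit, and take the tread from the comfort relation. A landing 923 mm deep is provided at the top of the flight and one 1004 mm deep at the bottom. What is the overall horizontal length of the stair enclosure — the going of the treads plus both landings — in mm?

7927 mm

At most 180 each: 3738/180 = 20.77, giving 21 risers.
R = 3738 ÷ 21 = 178 mm.
T = 656 − 2·178 = 300 mm, which satisfies the 290 mm minimum.
Treads = 21 − 1 = 20; going = 20 × 300 = 6000 mm.
Add landings: 6000 + 923 + 1004 = 7927 mm.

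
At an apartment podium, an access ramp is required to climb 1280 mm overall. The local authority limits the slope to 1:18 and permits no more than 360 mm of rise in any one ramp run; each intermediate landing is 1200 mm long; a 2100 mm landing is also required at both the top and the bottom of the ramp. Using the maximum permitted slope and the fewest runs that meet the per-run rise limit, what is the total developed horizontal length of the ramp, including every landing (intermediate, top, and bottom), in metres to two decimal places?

At most 360 each: 1280/360 = 3.56, giving 4 ramp runs. That means 3 intermediate landings.
Horizontal run for 1280 mm of rise at 1:18 is 1280 × 18 = 23040 mm.
3 intermediate landings contribute 3 × 1200 = 3600 mm.
Top and bottom landings: 2 × 2100 = 4200 mm.
Total = 23040 + 3600 + 4200 = 30840 mm.
= 30.84 m.

30.84 m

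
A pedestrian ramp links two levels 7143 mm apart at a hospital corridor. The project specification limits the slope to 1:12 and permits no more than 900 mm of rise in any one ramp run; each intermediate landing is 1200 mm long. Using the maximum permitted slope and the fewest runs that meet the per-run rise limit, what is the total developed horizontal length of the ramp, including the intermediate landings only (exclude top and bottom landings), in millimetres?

7143 / 900 = 7.937 → round up to 8 ramp runs. That means 7 intermediate landings.
Ramp run (horizontal) at 1:12: 7143 × 12 = 85716 mm.
7 intermediate landings contribute 7 × 1200 = 8400 mm.
Developed length = 85716 + 8400 = 94116 mm.

94116 mm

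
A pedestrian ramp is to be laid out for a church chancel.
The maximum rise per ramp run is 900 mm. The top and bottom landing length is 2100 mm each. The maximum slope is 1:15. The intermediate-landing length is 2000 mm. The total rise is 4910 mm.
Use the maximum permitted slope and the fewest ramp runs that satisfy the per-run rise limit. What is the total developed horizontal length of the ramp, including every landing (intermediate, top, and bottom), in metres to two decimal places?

87.85 m

4910 / 900 = 5.456 → round up to 6 ramp runs. That means 5 intermediate landings.
Horizontal run for 4910 mm of rise at 1:15 is 4910 × 15 = 73650 mm.
5 intermediate landings contribute 5 × 2000 = 10000 mm.
Top and bottom landings: 2 × 2100 = 4200 mm.
Total = 73650 + 10000 + 4200 = 87850 mm.
= 87.85 m.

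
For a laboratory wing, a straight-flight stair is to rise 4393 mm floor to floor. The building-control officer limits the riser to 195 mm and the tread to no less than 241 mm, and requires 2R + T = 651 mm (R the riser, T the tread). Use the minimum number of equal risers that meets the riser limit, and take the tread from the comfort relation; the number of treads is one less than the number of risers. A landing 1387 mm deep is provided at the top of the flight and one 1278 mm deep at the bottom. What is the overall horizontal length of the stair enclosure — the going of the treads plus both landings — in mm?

4393 / 195 = 22.53, so 23 risers are needed.
Riser R = 4393 / 23 = 191 mm, within the 195 mm limit.
Tread T = 651 − 2 × 191 = 269 mm (≥ 241 mm).
Treads = 23 − 1 = 22; going = 22 × 269 = 5918 mm.
Add landings: 5918 + 1387 + 1278 = 8583 mm.

8583 mm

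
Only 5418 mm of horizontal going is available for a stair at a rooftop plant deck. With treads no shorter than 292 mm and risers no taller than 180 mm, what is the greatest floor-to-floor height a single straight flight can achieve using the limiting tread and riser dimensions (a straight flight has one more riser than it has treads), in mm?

3420 mm

Treads that fit: ⌊5418 / 292⌋ = 18.
Risers = treads + 1 = 19.
Maximum height = 19 × 180 = 3420 mm.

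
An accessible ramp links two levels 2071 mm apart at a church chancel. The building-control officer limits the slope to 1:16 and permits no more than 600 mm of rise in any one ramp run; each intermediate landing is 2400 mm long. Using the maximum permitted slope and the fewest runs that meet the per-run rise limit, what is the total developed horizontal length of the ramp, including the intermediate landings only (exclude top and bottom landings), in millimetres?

⌈2071/600⌉ = 4 ramp runs. That means 3 intermediate landings.
Horizontal run for 2071 mm of rise at 1:16 is 2071 × 16 = 33136 mm.
3 intermediate landings contribute 3 × 2400 = 7200 mm.
Total developed length = 33136 + 7200 = 40336 mm.

40336 mm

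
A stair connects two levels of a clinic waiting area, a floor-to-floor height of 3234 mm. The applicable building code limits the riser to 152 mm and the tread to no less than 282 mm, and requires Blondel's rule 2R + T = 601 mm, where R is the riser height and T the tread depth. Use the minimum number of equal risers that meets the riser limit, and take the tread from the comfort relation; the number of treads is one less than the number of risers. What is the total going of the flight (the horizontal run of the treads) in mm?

At most 152 each: 3234/152 = 21.28, giving 22 risers.
R = 3234 ÷ 22 = 147 mm.
Tread T = 601 − 2 × 147 = 307 mm (≥ 282 mm).
22 risers give 21 treads; going = 21 × 307 = 6447 mm.

6447 mm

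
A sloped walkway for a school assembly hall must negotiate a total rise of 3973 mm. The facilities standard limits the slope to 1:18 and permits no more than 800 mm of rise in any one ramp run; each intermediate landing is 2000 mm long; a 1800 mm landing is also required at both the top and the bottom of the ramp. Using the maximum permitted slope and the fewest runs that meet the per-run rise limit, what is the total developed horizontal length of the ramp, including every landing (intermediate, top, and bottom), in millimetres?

3973 / 800 = 4.97, so 5 ramp runs are needed. That means 4 intermediate landings.
Horizontal run for 3973 mm of rise at 1:18 is 3973 × 18 = 71514 mm.
Intermediate landings: 4 × 2000 = 8000 mm.
Top and bottom landings: 2 × 1800 = 3600 mm.
Total = 71514 + 8000 + 3600 = 83114 mm.

83114 mm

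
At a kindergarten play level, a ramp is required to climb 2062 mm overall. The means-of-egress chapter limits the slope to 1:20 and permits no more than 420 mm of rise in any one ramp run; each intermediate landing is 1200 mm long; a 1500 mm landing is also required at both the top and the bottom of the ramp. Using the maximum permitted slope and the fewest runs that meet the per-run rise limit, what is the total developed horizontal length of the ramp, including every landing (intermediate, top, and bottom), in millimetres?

At most 420 each: 2062/420 = 4.91, giving 5 ramp runs. That means 4 intermediate landings.
Horizontal run for 2062 mm of rise at 1:20 is 2062 × 20 = 41240 mm.
4 intermediate landings contribute 4 × 1200 = 4800 mm.
Top and bottom landings: 2 × 1500 = 3000 mm.
Total = 41240 + 4800 + 3000 = 49040 mm.

49040 mm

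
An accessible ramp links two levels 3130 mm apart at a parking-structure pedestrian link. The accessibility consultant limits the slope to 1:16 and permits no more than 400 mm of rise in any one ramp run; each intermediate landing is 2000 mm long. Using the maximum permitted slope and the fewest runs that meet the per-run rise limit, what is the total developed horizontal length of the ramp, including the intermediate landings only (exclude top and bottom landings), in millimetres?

64080 mm

At most 400 each: 3130/400 = 7.83, giving 8 ramp runs. That means 7 intermediate landings.
Ramp run (horizontal) at 1:16: 3130 × 16 = 50080 mm.
Intermediate landings: 7 × 2000 = 14000 mm.
Total developed length = 50080 + 14000 = 64080 mm.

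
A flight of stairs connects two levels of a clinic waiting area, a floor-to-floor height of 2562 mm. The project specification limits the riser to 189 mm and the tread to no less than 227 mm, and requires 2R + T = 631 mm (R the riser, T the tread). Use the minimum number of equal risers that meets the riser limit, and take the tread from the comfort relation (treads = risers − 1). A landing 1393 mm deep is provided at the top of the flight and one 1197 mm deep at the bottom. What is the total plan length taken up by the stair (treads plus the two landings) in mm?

6035 mm

2562 / 189 = 13.56, so 14 risers are needed.
Each riser is 2562/14 = 183 mm (≤ 189 mm).
T = 631 − 2·183 = 265 mm, which satisfies the 227 mm minimum.
14 risers give 13 treads; going = 13 × 265 = 3445 mm.
Add landings: 3445 + 1393 + 1197 = 6035 mm.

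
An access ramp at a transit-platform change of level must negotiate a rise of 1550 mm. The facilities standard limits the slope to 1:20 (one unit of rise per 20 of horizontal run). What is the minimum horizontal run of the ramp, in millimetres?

Run = rise × 20 = 1550 × 20 = 31000 mm.

31000 mm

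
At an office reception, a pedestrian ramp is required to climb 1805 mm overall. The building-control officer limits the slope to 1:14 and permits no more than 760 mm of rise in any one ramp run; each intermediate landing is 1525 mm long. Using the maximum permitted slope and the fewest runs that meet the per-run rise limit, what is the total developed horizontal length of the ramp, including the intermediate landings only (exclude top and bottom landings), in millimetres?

At most 760 each: 1805/760 = 2.38, giving 3 ramp runs. That means 2 intermediate landings.
Horizontal run for 1805 mm of rise at 1:14 is 1805 × 14 = 25270 mm.
2 intermediate landings contribute 2 × 1525 = 3050 mm.
Developed length = 25270 + 3050 = 28320 mm.

28320 mm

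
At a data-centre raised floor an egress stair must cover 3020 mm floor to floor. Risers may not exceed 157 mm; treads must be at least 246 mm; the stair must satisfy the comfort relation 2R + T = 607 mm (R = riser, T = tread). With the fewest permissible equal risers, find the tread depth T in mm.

305 mm

3020 / 157 = 19.236 → round up to 20 risers.
Each riser is 3020/20 = 151 mm (≤ 157 mm).
Tread T = 607 − 2 × 151 = 305 mm (≥ 246 mm).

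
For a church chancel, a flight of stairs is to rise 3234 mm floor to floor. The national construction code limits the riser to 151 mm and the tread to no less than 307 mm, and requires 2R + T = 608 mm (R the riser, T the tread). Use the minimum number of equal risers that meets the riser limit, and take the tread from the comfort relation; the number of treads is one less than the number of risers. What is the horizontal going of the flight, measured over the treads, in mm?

6594 mm

3234 / 151 = 21.42, so 22 risers are needed.
Riser R = 3234 / 22 = 147 mm, within the 151 mm limit.
From 2R + T = 608: T = 608 − 294 = 314 mm.
22 risers give 21 treads; going = 21 × 314 = 6594 mm.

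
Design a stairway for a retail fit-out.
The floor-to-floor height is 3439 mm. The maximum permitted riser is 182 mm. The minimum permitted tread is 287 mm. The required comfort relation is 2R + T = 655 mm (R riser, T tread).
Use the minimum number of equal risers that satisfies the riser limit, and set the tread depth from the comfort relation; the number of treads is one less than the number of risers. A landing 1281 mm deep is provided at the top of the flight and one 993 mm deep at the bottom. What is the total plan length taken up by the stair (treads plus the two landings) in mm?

7548 mm

At most 182 each: 3439/182 = 18.90, giving 19 risers.
R = 3439 ÷ 19 = 181 mm.
From 2R + T = 655: T = 655 − 362 = 293 mm.
Going = (19 − 1) × 293 = 5274 mm.
Add landings: 5274 + 1281 + 993 = 7548 mm.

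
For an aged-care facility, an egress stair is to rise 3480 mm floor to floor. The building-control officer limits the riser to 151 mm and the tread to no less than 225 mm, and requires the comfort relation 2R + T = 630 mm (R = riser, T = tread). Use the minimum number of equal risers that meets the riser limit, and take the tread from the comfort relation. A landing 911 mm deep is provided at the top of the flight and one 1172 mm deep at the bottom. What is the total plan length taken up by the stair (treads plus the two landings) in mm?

3480 / 151 = 23.05, so 24 risers are needed.
Riser R = 3480 / 24 = 145 mm, within the 151 mm limit.
T = 630 − 2·145 = 340 mm, which satisfies the 225 mm minimum.
Going = (24 − 1) × 340 = 7820 mm.
Add landings: 7820 + 911 + 1172 = 9903 mm.

9903 mm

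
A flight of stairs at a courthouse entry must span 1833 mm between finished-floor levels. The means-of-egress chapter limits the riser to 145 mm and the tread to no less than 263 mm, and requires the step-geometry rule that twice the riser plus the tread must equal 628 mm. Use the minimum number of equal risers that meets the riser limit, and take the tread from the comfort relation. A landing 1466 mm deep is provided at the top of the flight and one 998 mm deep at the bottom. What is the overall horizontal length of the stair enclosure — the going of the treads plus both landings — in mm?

⌈1833/145⌉ = 13 risers.
R = 1833 ÷ 13 = 141 mm.
Tread T = 628 − 2 × 141 = 346 mm (≥ 263 mm).
Treads = 13 − 1 = 12; going = 12 × 346 = 4152 mm.
Add landings: 4152 + 1466 + 998 = 6616 mm.

6616 mm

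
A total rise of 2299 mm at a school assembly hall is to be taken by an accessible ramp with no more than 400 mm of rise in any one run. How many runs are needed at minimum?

6 runs

At most 400 each: 2299/400 = 5.75, giving 6 ramp runs.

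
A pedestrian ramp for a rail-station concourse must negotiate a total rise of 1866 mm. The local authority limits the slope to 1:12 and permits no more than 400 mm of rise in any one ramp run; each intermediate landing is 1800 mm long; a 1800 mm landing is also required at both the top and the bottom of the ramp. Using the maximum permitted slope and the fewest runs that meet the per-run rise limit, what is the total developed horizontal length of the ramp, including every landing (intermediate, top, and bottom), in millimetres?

⌈1866/400⌉ = 5 ramp runs. That means 4 intermediate landings.
Horizontal run for 1866 mm of rise at 1:12 is 1866 × 12 = 22392 mm.
Intermediate landings: 4 × 1800 = 7200 mm.
Top and bottom landings: 2 × 1800 = 3600 mm.
Total = 22392 + 7200 + 3600 = 33192 mm.

33192 mm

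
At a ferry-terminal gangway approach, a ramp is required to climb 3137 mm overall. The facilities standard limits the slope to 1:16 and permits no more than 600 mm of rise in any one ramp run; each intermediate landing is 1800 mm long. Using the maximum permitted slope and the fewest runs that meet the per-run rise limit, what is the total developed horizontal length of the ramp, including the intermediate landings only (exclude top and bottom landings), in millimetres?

59192 mm

⌈3137/600⌉ = 6 ramp runs. That means 5 intermediate landings.
Horizontal run for 3137 mm of rise at 1:16 is 3137 × 16 = 50192 mm.
5 intermediate landings contribute 5 × 1800 = 9000 mm.
Total developed length = 50192 + 9000 = 59192 mm.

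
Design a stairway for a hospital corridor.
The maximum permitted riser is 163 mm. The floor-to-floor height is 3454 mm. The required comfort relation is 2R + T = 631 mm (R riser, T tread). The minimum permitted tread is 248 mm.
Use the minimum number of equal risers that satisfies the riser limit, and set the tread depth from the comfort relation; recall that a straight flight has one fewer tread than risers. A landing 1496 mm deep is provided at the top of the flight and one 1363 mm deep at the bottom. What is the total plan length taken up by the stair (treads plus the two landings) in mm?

9516 mm

3454 / 163 = 21.190 → round up to 22 risers.
R = 3454 ÷ 22 = 157 mm.
Tread T = 631 − 2 × 157 = 317 mm (≥ 248 mm).
Going = (22 − 1) × 317 = 6657 mm.
Enclosure = 6657 + 1496 + 1363 = 9516 mm.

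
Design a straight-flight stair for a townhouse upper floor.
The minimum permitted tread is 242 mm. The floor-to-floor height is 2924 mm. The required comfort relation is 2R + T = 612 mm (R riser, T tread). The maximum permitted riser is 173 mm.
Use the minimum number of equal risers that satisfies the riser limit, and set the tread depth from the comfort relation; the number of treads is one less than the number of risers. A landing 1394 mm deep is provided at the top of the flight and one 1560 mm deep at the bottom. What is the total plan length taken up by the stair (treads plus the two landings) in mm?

7242 mm

2924 / 173 = 16.902 → round up to 17 risers.
Riser R = 2924 / 17 = 172 mm, within the 173 mm limit.
Tread T = 612 − 2 × 172 = 268 mm (≥ 242 mm).
Going = (17 − 1) × 268 = 4288 mm.
Add landings: 4288 + 1394 + 1560 = 7242 mm.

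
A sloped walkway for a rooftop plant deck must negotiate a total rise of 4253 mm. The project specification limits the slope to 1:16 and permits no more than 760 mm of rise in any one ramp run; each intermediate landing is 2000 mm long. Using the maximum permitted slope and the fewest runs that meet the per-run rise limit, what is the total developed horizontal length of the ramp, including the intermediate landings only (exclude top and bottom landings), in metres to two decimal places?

78.05 m

4253 / 760 = 5.60, so 6 ramp runs are needed. That means 5 intermediate landings.
Horizontal run for 4253 mm of rise at 1:16 is 4253 × 16 = 68048 mm.
5 intermediate landings contribute 5 × 2000 = 10000 mm.
Total developed length = 68048 + 10000 = 78048 mm.
= 78.05 m.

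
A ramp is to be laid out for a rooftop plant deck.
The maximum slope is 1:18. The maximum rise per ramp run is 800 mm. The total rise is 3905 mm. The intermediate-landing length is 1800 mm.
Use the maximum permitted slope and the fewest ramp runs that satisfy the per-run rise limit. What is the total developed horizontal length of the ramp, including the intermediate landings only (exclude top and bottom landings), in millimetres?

77490 mm

⌈3905/800⌉ = 5 ramp runs. That means 4 intermediate landings.
Ramp run (horizontal) at 1:18: 3905 × 18 = 70290 mm.
4 intermediate landings contribute 4 × 1800 = 7200 mm.
Developed length = 70290 + 7200 = 77490 mm.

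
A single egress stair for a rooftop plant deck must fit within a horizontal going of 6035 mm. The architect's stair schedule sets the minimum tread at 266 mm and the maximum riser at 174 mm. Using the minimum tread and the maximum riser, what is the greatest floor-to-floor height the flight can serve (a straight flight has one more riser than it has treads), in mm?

6035 / 266 = 22.69, so 22 treads fit.
Risers = treads + 1 = 23.
Maximum height = 23 × 174 = 4002 mm.

4002 mm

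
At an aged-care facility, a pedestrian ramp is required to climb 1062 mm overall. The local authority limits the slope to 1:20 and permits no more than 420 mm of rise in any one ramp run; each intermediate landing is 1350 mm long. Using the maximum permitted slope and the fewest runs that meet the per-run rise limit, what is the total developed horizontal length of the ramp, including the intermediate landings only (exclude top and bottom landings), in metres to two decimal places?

23.94 m

1062 / 420 = 2.529 → round up to 3 ramp runs. That means 2 intermediate landings.
Horizontal run for 1062 mm of rise at 1:20 is 1062 × 20 = 21240 mm.
2 intermediate landings contribute 2 × 1350 = 2700 mm.
Total developed length = 21240 + 2700 = 23940 mm.
= 23.94 m.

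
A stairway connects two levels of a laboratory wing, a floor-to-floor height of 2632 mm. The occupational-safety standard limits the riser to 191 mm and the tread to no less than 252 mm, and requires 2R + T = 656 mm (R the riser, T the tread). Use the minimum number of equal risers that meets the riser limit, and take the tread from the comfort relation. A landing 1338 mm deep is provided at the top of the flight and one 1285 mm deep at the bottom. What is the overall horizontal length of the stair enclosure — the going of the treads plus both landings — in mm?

6263 mm

2632 / 191 = 13.78, so 14 risers are needed.
Each riser is 2632/14 = 188 mm (≤ 191 mm).
Tread T = 656 − 2 × 188 = 280 mm (≥ 252 mm).
Going = (14 − 1) × 280 = 3640 mm.
Enclosure = 3640 + 1338 + 1285 = 6263 mm.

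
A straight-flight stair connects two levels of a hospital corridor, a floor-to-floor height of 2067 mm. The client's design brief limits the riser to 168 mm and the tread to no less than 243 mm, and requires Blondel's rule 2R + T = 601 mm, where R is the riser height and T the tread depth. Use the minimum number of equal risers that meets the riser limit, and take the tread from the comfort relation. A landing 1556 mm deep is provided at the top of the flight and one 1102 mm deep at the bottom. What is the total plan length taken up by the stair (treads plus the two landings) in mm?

2067 / 168 = 12.30, so 13 risers are needed.
R = 2067 ÷ 13 = 159 mm.
Tread T = 601 − 2 × 159 = 283 mm (≥ 243 mm).
Treads = 13 − 1 = 12; going = 12 × 283 = 3396 mm.
Add landings: 3396 + 1556 + 1102 = 6054 mm.

6054 mm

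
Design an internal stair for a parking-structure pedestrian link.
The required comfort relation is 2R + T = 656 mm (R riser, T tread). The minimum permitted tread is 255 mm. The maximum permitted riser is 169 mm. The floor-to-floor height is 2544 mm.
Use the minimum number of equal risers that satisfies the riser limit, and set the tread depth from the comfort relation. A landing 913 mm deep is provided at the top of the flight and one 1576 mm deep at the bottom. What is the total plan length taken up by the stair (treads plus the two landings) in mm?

⌈2544/169⌉ = 16 risers.
Each riser is 2544/16 = 159 mm (≤ 169 mm).
T = 656 − 2·159 = 338 mm, which satisfies the 255 mm minimum.
Treads = 16 − 1 = 15; going = 15 × 338 = 5070 mm.
Enclosure = 5070 + 913 + 1576 = 7559 mm.

7559 mm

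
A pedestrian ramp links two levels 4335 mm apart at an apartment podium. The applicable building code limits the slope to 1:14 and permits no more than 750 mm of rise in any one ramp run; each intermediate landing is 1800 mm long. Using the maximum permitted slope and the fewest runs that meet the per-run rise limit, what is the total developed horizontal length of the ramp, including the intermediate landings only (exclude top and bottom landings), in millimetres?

⌈4335/750⌉ = 6 ramp runs. That means 5 intermediate landings.
Ramp run (horizontal) at 1:14: 4335 × 14 = 60690 mm.
Intermediate landings: 5 × 1800 = 9000 mm.
Total developed length = 60690 + 9000 = 69690 mm.

69690 mm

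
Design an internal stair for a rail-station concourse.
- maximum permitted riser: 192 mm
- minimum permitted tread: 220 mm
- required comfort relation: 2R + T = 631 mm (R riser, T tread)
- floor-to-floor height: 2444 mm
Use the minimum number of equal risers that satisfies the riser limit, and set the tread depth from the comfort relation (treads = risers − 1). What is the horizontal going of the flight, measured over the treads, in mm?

⌈2444/192⌉ = 13 risers.
R = 2444 ÷ 13 = 188 mm.
From 2R + T = 631: T = 631 − 376 = 255 mm.
13 risers give 12 treads; going = 12 × 255 = 3060 mm.

3060 mm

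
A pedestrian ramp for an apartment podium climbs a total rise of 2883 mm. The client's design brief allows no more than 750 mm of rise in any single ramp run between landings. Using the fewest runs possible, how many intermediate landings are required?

3 intermediate landings

At most 750 each: 2883/750 = 3.84, giving 4 ramp runs.
4 runs are separated by 3 intermediate landings.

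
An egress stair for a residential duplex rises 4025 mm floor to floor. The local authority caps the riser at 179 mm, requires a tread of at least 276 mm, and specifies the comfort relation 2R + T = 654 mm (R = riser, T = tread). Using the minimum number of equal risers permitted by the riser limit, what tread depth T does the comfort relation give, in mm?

304 mm

4025 / 179 = 22.486 → round up to 23 risers.
Riser R = 4025 / 23 = 175 mm, within the 179 mm limit.
From 2R + T = 654: T = 654 − 350 = 304 mm.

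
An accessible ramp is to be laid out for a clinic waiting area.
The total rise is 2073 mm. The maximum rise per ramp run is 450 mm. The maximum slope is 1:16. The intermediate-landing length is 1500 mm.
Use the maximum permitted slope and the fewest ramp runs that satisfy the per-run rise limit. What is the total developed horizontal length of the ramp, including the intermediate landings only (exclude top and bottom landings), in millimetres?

39168 mm

⌈2073/450⌉ = 5 ramp runs. That means 4 intermediate landings.
Horizontal run for 2073 mm of rise at 1:16 is 2073 × 16 = 33168 mm.
4 intermediate landings contribute 4 × 1500 = 6000 mm.
Total developed length = 33168 + 6000 = 39168 mm.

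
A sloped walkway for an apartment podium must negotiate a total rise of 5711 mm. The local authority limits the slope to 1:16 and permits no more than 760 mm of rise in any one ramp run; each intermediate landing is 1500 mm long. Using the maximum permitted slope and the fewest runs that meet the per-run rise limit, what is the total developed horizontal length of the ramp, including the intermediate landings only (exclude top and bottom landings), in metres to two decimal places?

101.88 m

At most 760 each: 5711/760 = 7.51, giving 8 ramp runs. That means 7 intermediate landings.
Ramp run (horizontal) at 1:16: 5711 × 16 = 91376 mm.
7 intermediate landings contribute 7 × 1500 = 10500 mm.
Total developed length = 91376 + 10500 = 101876 mm.
= 101.88 m.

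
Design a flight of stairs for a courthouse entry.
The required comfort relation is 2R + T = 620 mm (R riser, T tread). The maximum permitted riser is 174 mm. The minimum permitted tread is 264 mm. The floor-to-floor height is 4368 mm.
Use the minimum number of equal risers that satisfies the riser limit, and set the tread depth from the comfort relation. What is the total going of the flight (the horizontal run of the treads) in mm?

4368 / 174 = 25.10, so 26 risers are needed.
R = 4368 ÷ 26 = 168 mm.
Tread T = 620 − 2 × 168 = 284 mm (≥ 264 mm).
26 risers give 25 treads; going = 25 × 284 = 7100 mm.

7100 mm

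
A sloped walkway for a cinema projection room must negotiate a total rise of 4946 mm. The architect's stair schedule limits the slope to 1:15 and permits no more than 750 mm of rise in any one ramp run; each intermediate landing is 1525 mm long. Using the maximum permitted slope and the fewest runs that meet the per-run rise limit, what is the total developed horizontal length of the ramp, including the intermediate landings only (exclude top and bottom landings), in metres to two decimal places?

⌈4946/750⌉ = 7 ramp runs. That means 6 intermediate landings.
Ramp run (horizontal) at 1:15: 4946 × 15 = 74190 mm.
Intermediate landings: 6 × 1525 = 9150 mm.
Total developed length = 74190 + 9150 = 83340 mm.
= 83.34 m.

83.34 m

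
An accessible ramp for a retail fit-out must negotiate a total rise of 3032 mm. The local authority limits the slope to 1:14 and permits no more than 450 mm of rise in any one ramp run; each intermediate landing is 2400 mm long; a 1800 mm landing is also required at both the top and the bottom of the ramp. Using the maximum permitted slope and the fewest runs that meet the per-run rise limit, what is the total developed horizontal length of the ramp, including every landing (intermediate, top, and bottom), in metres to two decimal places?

60.45 m

At most 450 each: 3032/450 = 6.74, giving 7 ramp runs. That means 6 intermediate landings.
Ramp run (horizontal) at 1:14: 3032 × 14 = 42448 mm.
6 intermediate landings contribute 6 × 2400 = 14400 mm.
Top and bottom landings: 2 × 1800 = 3600 mm.
Total = 42448 + 14400 + 3600 = 60448 mm.
= 60.45 m.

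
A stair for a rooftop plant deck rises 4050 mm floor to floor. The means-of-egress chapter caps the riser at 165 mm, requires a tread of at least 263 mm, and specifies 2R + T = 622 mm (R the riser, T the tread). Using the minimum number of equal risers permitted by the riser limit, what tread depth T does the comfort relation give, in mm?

298 mm

4050 / 165 = 24.545 → round up to 25 risers.
R = 4050 ÷ 25 = 162 mm.
From 2R + T = 622: T = 622 − 324 = 298 mm.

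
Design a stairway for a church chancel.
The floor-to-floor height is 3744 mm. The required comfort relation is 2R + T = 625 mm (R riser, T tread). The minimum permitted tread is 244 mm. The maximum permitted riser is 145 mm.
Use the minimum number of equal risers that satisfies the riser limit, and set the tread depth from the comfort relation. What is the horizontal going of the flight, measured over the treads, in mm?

8425 mm

⌈3744/145⌉ = 26 risers.
R = 3744 ÷ 26 = 144 mm.
From 2R + T = 625: T = 625 − 288 = 337 mm.
Treads = 26 − 1 = 25; going = 25 × 337 = 8425 mm.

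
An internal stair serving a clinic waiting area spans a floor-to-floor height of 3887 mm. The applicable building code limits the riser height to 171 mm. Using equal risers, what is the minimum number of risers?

3887 / 171 = 22.73, so 23 risers are needed.

23 risers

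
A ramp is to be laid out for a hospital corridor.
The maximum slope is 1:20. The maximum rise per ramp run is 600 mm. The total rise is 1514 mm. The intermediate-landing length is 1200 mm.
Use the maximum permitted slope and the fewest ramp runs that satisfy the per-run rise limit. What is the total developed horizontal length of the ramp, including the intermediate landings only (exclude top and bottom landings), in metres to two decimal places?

32.68 m

⌈1514/600⌉ = 3 ramp runs. That means 2 intermediate landings.
Ramp run (horizontal) at 1:20: 1514 × 20 = 30280 mm.
Intermediate landings: 2 × 1200 = 2400 mm.
Developed length = 30280 + 2400 = 32680 mm.
= 32.68 m.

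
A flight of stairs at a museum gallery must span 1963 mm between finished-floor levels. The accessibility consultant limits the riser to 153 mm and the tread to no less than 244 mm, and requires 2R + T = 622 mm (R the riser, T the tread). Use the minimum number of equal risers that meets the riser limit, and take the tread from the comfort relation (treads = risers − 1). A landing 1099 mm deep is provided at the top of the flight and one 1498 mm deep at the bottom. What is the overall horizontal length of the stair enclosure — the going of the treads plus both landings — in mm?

⌈1963/153⌉ = 13 risers.
Each riser is 1963/13 = 151 mm (≤ 153 mm).
From 2R + T = 622: T = 622 − 302 = 320 mm.
Treads = 13 − 1 = 12; going = 12 × 320 = 3840 mm.
Enclosure = 3840 + 1099 + 1498 = 6437 mm.

6437 mm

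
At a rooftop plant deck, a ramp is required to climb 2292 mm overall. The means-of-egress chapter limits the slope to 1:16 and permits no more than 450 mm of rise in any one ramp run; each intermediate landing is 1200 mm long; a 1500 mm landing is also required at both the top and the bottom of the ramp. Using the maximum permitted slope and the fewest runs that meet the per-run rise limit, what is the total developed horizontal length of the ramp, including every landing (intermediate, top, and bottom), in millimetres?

45672 mm

2292 / 450 = 5.09, so 6 ramp runs are needed. That means 5 intermediate landings.
Horizontal run for 2292 mm of rise at 1:16 is 2292 × 16 = 36672 mm.
5 intermediate landings contribute 5 × 1200 = 6000 mm.
Top and bottom landings: 2 × 1500 = 3000 mm.
Total = 36672 + 6000 + 3000 = 45672 mm.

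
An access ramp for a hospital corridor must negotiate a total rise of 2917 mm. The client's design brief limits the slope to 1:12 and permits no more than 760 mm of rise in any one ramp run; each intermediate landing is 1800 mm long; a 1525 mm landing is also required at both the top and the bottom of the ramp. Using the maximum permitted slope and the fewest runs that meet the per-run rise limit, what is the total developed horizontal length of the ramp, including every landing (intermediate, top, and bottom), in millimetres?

43454 mm

2917 / 760 = 3.84, so 4 ramp runs are needed. That means 3 intermediate landings.
Ramp run (horizontal) at 1:12: 2917 × 12 = 35004 mm.
3 intermediate landings contribute 3 × 1800 = 5400 mm.
Top and bottom landings: 2 × 1525 = 3050 mm.
Total = 35004 + 5400 + 3050 = 43454 mm.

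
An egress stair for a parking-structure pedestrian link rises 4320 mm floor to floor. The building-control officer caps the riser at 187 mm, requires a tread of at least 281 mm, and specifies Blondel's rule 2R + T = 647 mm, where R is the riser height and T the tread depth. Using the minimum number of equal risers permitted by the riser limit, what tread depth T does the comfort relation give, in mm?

4320 / 187 = 23.10, so 24 risers are needed.
Riser R = 4320 / 24 = 180 mm, within the 187 mm limit.
T = 647 − 2·180 = 287 mm, which satisfies the 281 mm minimum.

287 mm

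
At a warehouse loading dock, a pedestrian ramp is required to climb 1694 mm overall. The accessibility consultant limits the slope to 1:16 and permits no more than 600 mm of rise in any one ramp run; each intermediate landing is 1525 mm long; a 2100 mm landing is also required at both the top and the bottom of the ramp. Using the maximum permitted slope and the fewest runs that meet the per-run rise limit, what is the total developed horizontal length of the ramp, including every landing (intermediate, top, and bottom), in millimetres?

34354 mm

1694 / 600 = 2.82, so 3 ramp runs are needed. That means 2 intermediate landings.
Ramp run (horizontal) at 1:16: 1694 × 16 = 27104 mm.
Intermediate landings: 2 × 1525 = 3050 mm.
Top and bottom landings: 2 × 2100 = 4200 mm.
Total = 27104 + 3050 + 4200 = 34354 mm.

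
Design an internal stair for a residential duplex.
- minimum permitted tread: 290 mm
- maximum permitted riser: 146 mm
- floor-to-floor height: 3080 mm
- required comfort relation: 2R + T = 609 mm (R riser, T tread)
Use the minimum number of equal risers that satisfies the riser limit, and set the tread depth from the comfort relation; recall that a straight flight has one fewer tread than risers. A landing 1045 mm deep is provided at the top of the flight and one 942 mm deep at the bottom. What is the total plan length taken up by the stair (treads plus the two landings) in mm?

8896 mm

⌈3080/146⌉ = 22 risers.
Riser R = 3080 / 22 = 140 mm, within the 146 mm limit.
Tread T = 609 − 2 × 140 = 329 mm (≥ 290 mm).
Going = (22 − 1) × 329 = 6909 mm.
Add landings: 6909 + 1045 + 942 = 8896 mm.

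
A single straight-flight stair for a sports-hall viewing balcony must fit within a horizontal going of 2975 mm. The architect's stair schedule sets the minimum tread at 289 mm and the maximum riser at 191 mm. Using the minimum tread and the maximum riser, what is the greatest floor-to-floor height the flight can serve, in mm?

2101 mm

Treads that fit: ⌊2975 / 289⌋ = 10.
Risers = treads + 1 = 11.
Maximum height = 11 × 191 = 2101 mm.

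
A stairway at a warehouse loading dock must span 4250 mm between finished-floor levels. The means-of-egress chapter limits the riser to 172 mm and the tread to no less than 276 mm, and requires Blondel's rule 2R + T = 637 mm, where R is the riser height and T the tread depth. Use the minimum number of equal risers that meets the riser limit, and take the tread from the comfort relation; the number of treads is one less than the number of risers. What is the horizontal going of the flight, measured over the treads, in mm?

⌈4250/172⌉ = 25 risers.
R = 4250 ÷ 25 = 170 mm.
From 2R + T = 637: T = 637 − 340 = 297 mm.
Treads = 25 − 1 = 24; going = 24 × 297 = 7128 mm.

7128 mm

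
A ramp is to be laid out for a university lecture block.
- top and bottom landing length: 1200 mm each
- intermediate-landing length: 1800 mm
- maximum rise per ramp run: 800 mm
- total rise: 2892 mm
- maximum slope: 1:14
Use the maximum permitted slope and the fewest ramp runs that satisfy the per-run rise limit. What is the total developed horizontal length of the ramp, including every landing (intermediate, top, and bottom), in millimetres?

At most 800 each: 2892/800 = 3.62, giving 4 ramp runs. That means 3 intermediate landings.
Ramp run (horizontal) at 1:14: 2892 × 14 = 40488 mm.
3 intermediate landings contribute 3 × 1800 = 5400 mm.
Top and bottom landings: 2 × 1200 = 2400 mm.
Total = 40488 + 5400 + 2400 = 48288 mm.

48288 mm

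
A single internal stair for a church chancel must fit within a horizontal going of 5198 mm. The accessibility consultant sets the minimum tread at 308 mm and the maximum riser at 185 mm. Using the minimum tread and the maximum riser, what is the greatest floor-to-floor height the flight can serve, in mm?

3145 mm

Treads that fit: ⌊5198 / 308⌋ = 16.
Risers = treads + 1 = 17.
Maximum height = 17 × 185 = 3145 mm.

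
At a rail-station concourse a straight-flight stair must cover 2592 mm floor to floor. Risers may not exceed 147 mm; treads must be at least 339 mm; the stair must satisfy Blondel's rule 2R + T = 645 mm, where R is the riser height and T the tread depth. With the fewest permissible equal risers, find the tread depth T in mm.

2592 / 147 = 17.63, so 18 risers are needed.
R = 2592 ÷ 18 = 144 mm.
From 2R + T = 645: T = 645 − 288 = 357 mm.

357 mm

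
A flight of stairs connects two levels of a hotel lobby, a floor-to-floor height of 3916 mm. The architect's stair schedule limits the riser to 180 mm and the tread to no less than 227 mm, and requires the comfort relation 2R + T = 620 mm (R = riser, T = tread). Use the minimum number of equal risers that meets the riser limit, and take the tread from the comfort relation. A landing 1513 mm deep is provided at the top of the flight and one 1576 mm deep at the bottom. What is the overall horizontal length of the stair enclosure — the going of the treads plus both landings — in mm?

3916 / 180 = 21.756 → round up to 22 risers.
Each riser is 3916/22 = 178 mm (≤ 180 mm).
T = 620 − 2·178 = 264 mm, which satisfies the 227 mm minimum.
Going = (22 − 1) × 264 = 5544 mm.
Add landings: 5544 + 1513 + 1576 = 8633 mm.

8633 mm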